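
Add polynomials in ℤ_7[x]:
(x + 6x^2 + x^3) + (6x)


Add coefficients mod 7:
x^0: 0 + 0 = 0 (mod 7)
x^1: 1 + 6 = 0 (mod 7)
x^2: 6 + 0 = 6 (mod 7)
x^3: 1 + 0 = 1 (mod 7)
Result: 6x^2 + x^3

f + g = 6x^2 + x^3


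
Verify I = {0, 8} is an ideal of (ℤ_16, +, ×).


Check ideal conditions for I = {0, 8} in ℤ_16:
(1) I is an additive subgroup? Yes
(2) For r ∈ ℤ_16 and a ∈ I: r·a ∈ I? Yes

Yes, I is an ideal of ℤ_16


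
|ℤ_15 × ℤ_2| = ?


|A × B| = |A| · |B|
|ℤ_15 × ℤ_2| = 15 × 2 = 30

|ℤ_15 × ℤ_2| = 30


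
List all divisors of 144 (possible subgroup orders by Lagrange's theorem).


Lagrange's theorem: |H| divides |G|
|G| = 144
Divisors of 144: 1, 2, 3, 4, 6, 8, 9, 12, 16, 18, 24, 36, 48, 72, 144

Possible subgroup orders: {1, 2, 3, 4, 6, 8, 9, 12, 16, 18, 24, 36, 48, 72, 144}


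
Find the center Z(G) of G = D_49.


Z(G) = {g ∈ G | gx = xg for all x ∈ G}
For odd n, Z(D_n) = {e}: no nontrivial rotation commutes with all reflections

Z(D_49) = {e}


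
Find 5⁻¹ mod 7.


Use the extended Euclidean algorithm to write 1 = 5·s + 7·t; then s mod 7 is the inverse.
Euclidean algorithm:
  5 = 0·7 + 5
  7 = 1·5 + 2
  5 = 2·2 + 1
  2 = 2·1 + 0
gcd(5,7) = 1
Back-substitution gives: 5·(3) + 7·(-2) = 1
So 5⁻¹ ≡ 3 ≡ 3 (mod 7)
Check: 5 × 3 = 15 ≡ 1 (mod 7) ✓

5⁻¹ ≡ 3 (mod 7)


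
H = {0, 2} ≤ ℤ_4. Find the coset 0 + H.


0 + H = {0 + h (mod 4) : h ∈ H}
0+0=0, 0+2=2

0 + H = {0, 2}


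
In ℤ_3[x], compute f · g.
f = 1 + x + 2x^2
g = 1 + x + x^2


Expand and collect like terms; reduce coefficients mod 3:
x^0: 1·1 = 1 ≡ 1 (mod 3)
x^1: 1·1 + 1·1 = 2 ≡ 2 (mod 3)
x^2: 1·1 + 1·1 + 2·1 = 4 ≡ 1 (mod 3)
x^3: 1·1 + 2·1 = 3 ≡ 0 (mod 3)
x^4: 2·1 = 2 ≡ 2 (mod 3)
Result: 1 + 2x + x^2 + 2x^4

f · g = 1 + 2x + x^2 + 2x^4


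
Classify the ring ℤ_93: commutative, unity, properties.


ℤ_93 is a commutative ring with unity 1; 93 = 3×31 is composite, so 3·31 ≡ 0 gives zero divisors (not an integral domain)
Commutative: Yes
Integral domain: No
Has unity: Yes

ℤ_93: Commutative=Yes, Unity=Yes


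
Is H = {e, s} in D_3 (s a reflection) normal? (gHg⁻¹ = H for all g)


H = {e, s} in D_3 (s a reflection)
r·s·r⁻¹ = sr⁻² ≠ s for n ≥ 3, so {e, s} is not closed under conjugation

No, not a normal subgroup


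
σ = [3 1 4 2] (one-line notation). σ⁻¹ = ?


To find σ⁻¹, swap domain and range:
σ(1) = 3 → σ⁻¹(3) = 1
σ(2) = 1 → σ⁻¹(1) = 2
σ(3) = 4 → σ⁻¹(4) = 3
σ(4) = 2 → σ⁻¹(2) = 4

σ⁻¹ = [2 4 1 3]


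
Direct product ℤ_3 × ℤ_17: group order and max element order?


|ℤ_3 × ℤ_17| = 3 × 17 = 51
Max element order = lcm(3,17) = 51
Cyclic? Yes (gcd=1)

|ℤ_3×ℤ_17| = 51, max element order = 51


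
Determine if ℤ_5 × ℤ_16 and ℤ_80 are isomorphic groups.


Comparing ℤ_5 × ℤ_16 and ℤ_80:
gcd(5,16) = 1, so ℤ_5 × ℤ_16 ≅ ℤ_80 (CRT)

Yes, ℤ_5 × ℤ_16 ≅ ℤ_80


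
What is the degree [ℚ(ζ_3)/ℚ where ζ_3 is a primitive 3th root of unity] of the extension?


[ℚ(ζ_n):ℚ] = deg Φ_n(x) = φ(n). Here φ(3) = 2

[ℚ(ζ_3)/ℚ where ζ_3 is a primitive 3th root of unity] = 2


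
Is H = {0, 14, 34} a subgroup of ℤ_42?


Subgroup test for H = {0, 14, 34} in (ℤ_42, +):
(1) 0 ∈ H? Yes
(2) Closure: for all a,b ∈ H, (a+b) mod 42 ∈ H? No  [counterexample: 14 + 14 = 28 ∉ H]
(3) Inverses: for all a ∈ H, -a mod 42 ∈ H? No

No, H is not a subgroup of ℤ_42


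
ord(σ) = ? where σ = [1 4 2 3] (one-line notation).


Cycle decomposition: (2 4 3)
Cycle lengths: 3
Order = lcm(3) = 3

ord(σ) = 3


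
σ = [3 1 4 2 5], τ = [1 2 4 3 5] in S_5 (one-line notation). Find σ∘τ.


σ∘τ: apply τ first, then σ
1 →τ 1 →σ 3
2 →τ 2 →σ 1
3 →τ 4 →σ 2
4 →τ 3 →σ 4
5 →τ 5 →σ 5

σ∘τ = [3 1 2 4 5]


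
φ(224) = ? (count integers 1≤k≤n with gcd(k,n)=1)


Factor n: 224 = 2^5 × 7
φ(n) = n · ∏(1 - 1/p) over distinct primes p | n
φ(224) = 224 · (1 - 1/2) · (1 - 1/7) = 96

φ(224) = 96


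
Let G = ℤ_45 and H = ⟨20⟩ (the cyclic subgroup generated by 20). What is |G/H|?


|⟨20⟩| = n / gcd(20, 45) = 45 / 5 = 9
H is normal (ℤ_45 is abelian).
|G/H| = |G| / |H| = 45 / 9 = 5

|G/H| = 5


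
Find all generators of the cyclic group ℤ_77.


g generates ℤ_n iff gcd(g,n) = 1
Prime factors of 77: 7, 11
Generators are g ∈ {1,...,76} not divisible by any of these primes.
Generators: {1, 2, 3, 4, 5, 6, 8, 9, 10, 12, 13, 15, 16, 17, 18, 19, 20, 23, 24, 25, 26, 27, 29, 30, 31, 32, 34, 36, 37, 38, 39, 40, 41, 43, 45, 46, 47, 48, 50, 51, 52, 53, 54, 57, 58, 59, 60, 61, 62, 64, 65, 67, 68, 69, 71, 72, 73, 74, 75, 76}
Number of generators = φ(77) = 60

Generators of ℤ_77 = {1, 2, 3, 4, 5, 6, 8, 9, 10, 12, 13, 15, 16, 17, 18, 19, 20, 23, 24, 25, 26, 27, 29, 30, 31, 32, 34, 36, 37, 38, 39, 40, 41, 43, 45, 46, 47, 48, 50, 51, 52, 53, 54, 57, 58, 59, 60, 61, 62, 64, 65, 67, 68, 69, 71, 72, 73, 74, 75, 76}


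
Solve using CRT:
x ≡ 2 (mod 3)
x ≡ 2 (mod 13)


m₁ = 3, m₂ = 13, gcd = 1, so CRT applies. M = m₁·m₂ = 39
Let M₁ = M/m₁ = 13, M₂ = M/m₂ = 3
Find y₁ ≡ M₁⁻¹ (mod m₁): 13⁻¹ ≡ 1 (mod 3)
Find y₂ ≡ M₂⁻¹ (mod m₂): 3⁻¹ ≡ 9 (mod 13)
x = a₁·M₁·y₁ + a₂·M₂·y₂ = 2·13·1 + 2·3·9 = 80
Reduce mod 39: x ≡ 2
Check: 2 mod 3 = 2 ✓, 2 mod 13 = 2 ✓

x ≡ 2 (mod 39)


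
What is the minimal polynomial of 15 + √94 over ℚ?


Let α = 15 + √94. Then α - 15 = √94, so (α - 15)² = 94, giving α² - 30α + 131 = 0. Degree 2 and α ∉ ℚ, so this is the minimal polynomial.

Minimal polynomial: x² - 30x + 131


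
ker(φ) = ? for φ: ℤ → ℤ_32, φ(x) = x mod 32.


Kernel = preimage of identity
ker(φ) = {x ∈ ℤ : x ≡ 0 (mod 32)} = 32ℤ = {0, ±32, ±64, ...}

ker(φ) = 32ℤ


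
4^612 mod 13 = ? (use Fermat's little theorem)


Fermat's little theorem: if p is prime and gcd(a,p)=1, then a^(p-1) ≡ 1 (mod p)
p = 13 is prime, gcd(4,13) = 1
Reduce exponent: 612 mod 12 = 0
So 4^612 ≡ 4^0 (mod 13)
4^0 = 1

4^612 ≡ 1 (mod 13)


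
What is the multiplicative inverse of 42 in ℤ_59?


Use the extended Euclidean algorithm to write 1 = 42·s + 59·t; then s mod 59 is the inverse.
Euclidean algorithm:
  42 = 0·59 + 42
  59 = 1·42 + 17
  42 = 2·17 + 8
  17 = 2·8 + 1
  8 = 8·1 + 0
gcd(42,59) = 1
Back-substitution gives: 42·(-7) + 59·(5) = 1
So 42⁻¹ ≡ -7 ≡ 52 (mod 59)
Check: 42 × 52 = 2184 ≡ 1 (mod 59) ✓

42⁻¹ ≡ 52 (mod 59)


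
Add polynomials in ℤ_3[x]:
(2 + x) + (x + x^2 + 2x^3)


Add coefficients mod 3:
x^0: 2 + 0 = 2 (mod 3)
x^1: 1 + 1 = 2 (mod 3)
x^2: 0 + 1 = 1 (mod 3)
x^3: 0 + 2 = 2 (mod 3)
Result: 2 + 2x + x^2 + 2x^3

f + g = 2 + 2x + x^2 + 2x^3


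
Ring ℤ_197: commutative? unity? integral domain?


ℤ_197 is a commutative ring with unity 1; 197 is prime, so ℤ_197 is a field (hence an integral domain)
Commutative: Yes
Integral domain: Yes
Has unity: Yes

ℤ_197: Commutative=Yes, Unity=Yes


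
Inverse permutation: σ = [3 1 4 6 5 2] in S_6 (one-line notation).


To find σ⁻¹, swap domain and range:
σ(1) = 3 → σ⁻¹(3) = 1
σ(2) = 1 → σ⁻¹(1) = 2
σ(3) = 4 → σ⁻¹(4) = 3
σ(4) = 6 → σ⁻¹(6) = 4
σ(5) = 5 → σ⁻¹(5) = 5
σ(6) = 2 → σ⁻¹(2) = 6

σ⁻¹ = [2 6 1 3 5 4]


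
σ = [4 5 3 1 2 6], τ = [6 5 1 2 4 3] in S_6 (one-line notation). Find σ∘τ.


σ∘τ: apply τ first, then σ
1 →τ 6 →σ 6
2 →τ 5 →σ 2
3 →τ 1 →σ 4
4 →τ 2 →σ 5
5 →τ 4 →σ 1
6 →τ 3 →σ 3

σ∘τ = [6 2 4 5 1 3]


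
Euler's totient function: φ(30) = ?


φ(n) = count of k ∈ {1,...,n} with gcd(k,n)=1
Coprimes to 30: {1, 7, 11, 13, 17, 19, 23, 29}
Count: 8

φ(30) = 8


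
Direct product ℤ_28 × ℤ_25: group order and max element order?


|ℤ_28 × ℤ_25| = 28 × 25 = 700
Max element order = lcm(28,25) = 700
Cyclic? Yes (gcd=1)

|ℤ_28×ℤ_25| = 700, max element order = 700


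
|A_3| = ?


|A_n| = n!/2 (even permutations)
|A_3| = 3!/2 = 6/2 = 3

|A_3| = 3


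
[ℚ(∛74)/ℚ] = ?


∛74 has minimal polynomial x³ - 74 (irreducible over ℚ since 74 is not a perfect cube)

[ℚ(∛74)/ℚ] = 3


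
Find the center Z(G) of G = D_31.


Z(G) = {g ∈ G | gx = xg for all x ∈ G}
For odd n, Z(D_n) = {e}: no nontrivial rotation commutes with all reflections

Z(D_31) = {e}


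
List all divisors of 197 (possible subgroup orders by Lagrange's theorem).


Lagrange's theorem: |H| divides |G|
|G| = 197
Divisors of 197: 1, 197

Possible subgroup orders: {1, 197}


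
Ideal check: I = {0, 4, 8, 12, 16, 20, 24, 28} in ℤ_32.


Check ideal conditions for I = {0, 4, 8, 12, 16, 20, 24, 28} in ℤ_32:
(1) I is an additive subgroup? Yes
(2) For r ∈ ℤ_32 and a ∈ I: r·a ∈ I? Yes

Yes, I is an ideal of ℤ_32


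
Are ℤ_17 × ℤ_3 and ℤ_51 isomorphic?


Comparing ℤ_17 × ℤ_3 and ℤ_51:
gcd(17,3) = 1, so ℤ_17 × ℤ_3 ≅ ℤ_51 (CRT)

Yes, ℤ_17 × ℤ_3 ≅ ℤ_51


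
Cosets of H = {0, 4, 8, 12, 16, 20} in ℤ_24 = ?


H = {0, 4, 8, 12, 16, 20}, |H| = 6
Number of cosets = |G|/|H| = 24/6 = 4
0 + H = {0, 4, 8, 12, 16, 20}
1 + H = {1, 5, 9, 13, 17, 21}
2 + H = {2, 6, 10, 14, 18, 22}
3 + H = {3, 7, 11, 15, 19, 23}

Cosets: 0+H={0,4,8,12,16,20}; 1+H={1,5,9,13,17,21}; 2+H={2,6,10,14,18,22}; 3+H={3,7,11,15,19,23}


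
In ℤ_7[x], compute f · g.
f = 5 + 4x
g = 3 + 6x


Expand and collect like terms; reduce coefficients mod 7:
x^0: 5·3 = 15 ≡ 1 (mod 7)
x^1: 5·6 + 4·3 = 42 ≡ 0 (mod 7)
x^2: 4·6 = 24 ≡ 3 (mod 7)
Result: 1 + 3x^2

f · g = 1 + 3x^2


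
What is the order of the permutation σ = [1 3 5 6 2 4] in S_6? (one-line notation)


Cycle decomposition: (2 3 5) (4 6)
Cycle lengths: 3, 2
Order = lcm(3, 2) = 6

ord(σ) = 6


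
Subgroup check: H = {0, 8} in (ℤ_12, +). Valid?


Subgroup test for H = {0, 8} in (ℤ_12, +):
(1) 0 ∈ H? Yes
(2) Closure: for all a,b ∈ H, (a+b) mod 12 ∈ H? No  [counterexample: 8 + 8 = 4 ∉ H]
(3) Inverses: for all a ∈ H, -a mod 12 ∈ H? No

No, H is not a subgroup of ℤ_12


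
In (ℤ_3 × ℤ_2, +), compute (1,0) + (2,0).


Operation: componentwise addition mod (3, 2)
(1,0) + (2,0) = ((a₁+b₁) mod 3, (a₂+b₂) mod 2) with a = (1,0), b = (2,0)

(1,0) + (2,0) = (0,0)


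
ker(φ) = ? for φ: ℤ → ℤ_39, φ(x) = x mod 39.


Kernel = preimage of identity
ker(φ) = {x ∈ ℤ : x ≡ 0 (mod 39)} = 39ℤ = {0, ±39, ±78, ...}

ker(φ) = 39ℤ


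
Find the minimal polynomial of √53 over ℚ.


√53 satisfies x² - 53 = 0, irreducible over ℚ since 53 is squarefree

Minimal polynomial: x² - 53


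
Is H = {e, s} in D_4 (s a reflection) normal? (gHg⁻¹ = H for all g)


H = {e, s} in D_4 (s a reflection)
r·s·r⁻¹ = sr⁻² ≠ s for n ≥ 3, so {e, s} is not closed under conjugation

No, not a normal subgroup


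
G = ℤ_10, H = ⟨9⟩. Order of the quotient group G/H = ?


|⟨9⟩| = n / gcd(9, 10) = 10 / 1 = 10
H is normal (ℤ_10 is abelian).
|G/H| = |G| / |H| = 10 / 10 = 1

|G/H| = 1


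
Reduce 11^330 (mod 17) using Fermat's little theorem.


Fermat's little theorem: if p is prime and gcd(a,p)=1, then a^(p-1) ≡ 1 (mod p)
p = 17 is prime, gcd(11,17) = 1
Reduce exponent: 330 mod 16 = 10
So 11^330 ≡ 11^10 (mod 17)
11^10 mod 17 = 15

11^330 ≡ 15 (mod 17)


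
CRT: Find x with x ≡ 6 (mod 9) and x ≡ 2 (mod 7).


m₁ = 9, m₂ = 7, gcd = 1, so CRT applies. M = m₁·m₂ = 63
Let M₁ = M/m₁ = 7, M₂ = M/m₂ = 9
Find y₁ ≡ M₁⁻¹ (mod m₁): 7⁻¹ ≡ 4 (mod 9)
Find y₂ ≡ M₂⁻¹ (mod m₂): 9⁻¹ ≡ 4 (mod 7)
x = a₁·M₁·y₁ + a₂·M₂·y₂ = 6·7·4 + 2·9·4 = 240
Reduce mod 63: x ≡ 51
Check: 51 mod 9 = 6 ✓, 51 mod 7 = 2 ✓

x ≡ 51 (mod 63)


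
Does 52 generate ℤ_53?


g generates ℤ_n iff gcd(g, n) = 1
gcd(52, 53) = 1
Since gcd = 1, 52 is a generator.

Yes, 52 generates ℤ_53


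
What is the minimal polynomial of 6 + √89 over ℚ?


Let α = 6 + √89. Then α - 6 = √89, so (α - 6)² = 89, giving α² - 12α - 53 = 0. Degree 2 and α ∉ ℚ, so this is the minimal polynomial.

Minimal polynomial: x² - 12x - 53


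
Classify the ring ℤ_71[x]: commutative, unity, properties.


ℤ_71 is a field (n prime), so ℤ_71[x] is a commutative integral domain with unity
Commutative: Yes
Integral domain: Yes
Has unity: Yes

ℤ_71[x]: Commutative=Yes, Unity=Yes


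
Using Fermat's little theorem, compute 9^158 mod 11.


Fermat's little theorem: if p is prime and gcd(a,p)=1, then a^(p-1) ≡ 1 (mod p)
p = 11 is prime, gcd(9,11) = 1
Reduce exponent: 158 mod 10 = 8
So 9^158 ≡ 9^8 (mod 11)
9^8 mod 11 = 3

9^158 ≡ 3 (mod 11)


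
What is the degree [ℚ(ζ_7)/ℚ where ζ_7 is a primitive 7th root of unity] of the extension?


[ℚ(ζ_n):ℚ] = deg Φ_n(x) = φ(n). Here φ(7) = 6

[ℚ(ζ_7)/ℚ where ζ_7 is a primitive 7th root of unity] = 6


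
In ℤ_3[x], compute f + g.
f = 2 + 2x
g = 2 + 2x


Add coefficients mod 3:
x^0: 2 + 2 = 1 (mod 3)
x^1: 2 + 2 = 1 (mod 3)
Result: 1 + x

f + g = 1 + x


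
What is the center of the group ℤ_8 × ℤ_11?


Z(G) = {g ∈ G | gx = xg for all x ∈ G}
Direct product of abelian groups is abelian, so Z(G) = G

Z(ℤ_8 × ℤ_11) = ℤ_8 × ℤ_11


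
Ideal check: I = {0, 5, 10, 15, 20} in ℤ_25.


Check ideal conditions for I = {0, 5, 10, 15, 20} in ℤ_25:
(1) I is an additive subgroup? Yes
(2) For r ∈ ℤ_25 and a ∈ I: r·a ∈ I? Yes

Yes, I is an ideal of ℤ_25


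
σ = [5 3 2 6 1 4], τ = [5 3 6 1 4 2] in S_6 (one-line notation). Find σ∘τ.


σ∘τ: apply τ first, then σ
1 →τ 5 →σ 1
2 →τ 3 →σ 2
3 →τ 6 →σ 4
4 →τ 1 →σ 5
5 →τ 4 →σ 6
6 →τ 2 →σ 3

σ∘τ = [1 2 4 5 6 3]


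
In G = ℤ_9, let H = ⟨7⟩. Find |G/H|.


|⟨7⟩| = n / gcd(7, 9) = 9 / 1 = 9
H is normal (ℤ_9 is abelian).
|G/H| = |G| / |H| = 9 / 9 = 1

|G/H| = 1


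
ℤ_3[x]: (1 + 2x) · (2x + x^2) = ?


Expand and collect like terms; reduce coefficients mod 3:
x^0: 1·0 = 0 ≡ 0 (mod 3)
x^1: 1·2 + 2·0 = 2 ≡ 2 (mod 3)
x^2: 1·1 + 2·2 = 5 ≡ 2 (mod 3)
x^3: 2·1 = 2 ≡ 2 (mod 3)
Result: 2x + 2x^2 + 2x^3

f · g = 2x + 2x^2 + 2x^3


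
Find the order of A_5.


|A_n| = n!/2 (even permutations)
|A_5| = 5!/2 = 120/2 = 60

|A_5| = 60


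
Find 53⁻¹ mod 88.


Use the extended Euclidean algorithm to write 1 = 53·s + 88·t; then s mod 88 is the inverse.
Euclidean algorithm:
  53 = 0·88 + 53
  88 = 1·53 + 35
  53 = 1·35 + 18
  35 = 1·18 + 17
  18 = 1·17 + 1
  17 = 17·1 + 0
gcd(53,88) = 1
Back-substitution gives: 53·(5) + 88·(-3) = 1
So 53⁻¹ ≡ 5 ≡ 5 (mod 88)
Check: 53 × 5 = 265 ≡ 1 (mod 88) ✓

53⁻¹ ≡ 5 (mod 88)


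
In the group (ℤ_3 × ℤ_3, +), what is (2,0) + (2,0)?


Operation: componentwise addition mod (3, 3)
(2,0) + (2,0) = ((a₁+b₁) mod 3, (a₂+b₂) mod 3) with a = (2,0), b = (2,0)

(2,0) + (2,0) = (1,0)


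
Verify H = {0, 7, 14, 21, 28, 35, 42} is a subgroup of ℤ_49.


Subgroup test for H = {0, 7, 14, 21, 28, 35, 42} in (ℤ_49, +):
(1) 0 ∈ H? Yes
(2) Closure: for all a,b ∈ H, (a+b) mod 49 ∈ H? Yes
(3) Inverses: for all a ∈ H, -a mod 49 ∈ H? Yes

Yes, H is a subgroup of ℤ_49


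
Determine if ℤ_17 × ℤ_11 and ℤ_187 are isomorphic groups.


Comparing ℤ_17 × ℤ_11 and ℤ_187:
gcd(17,11) = 1, so ℤ_17 × ℤ_11 ≅ ℤ_187 (CRT)

Yes, ℤ_17 × ℤ_11 ≅ ℤ_187


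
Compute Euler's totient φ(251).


Factor n: 251 = 251
φ(n) = n · ∏(1 - 1/p) over distinct primes p | n
φ(251) = 251 · (1 - 1/251) = 250

φ(251) = 250


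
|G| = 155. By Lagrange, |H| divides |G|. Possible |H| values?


Lagrange's theorem: |H| divides |G|
|G| = 155
Divisors of 155: 1, 5, 31, 155

Possible subgroup orders: {1, 5, 31, 155}


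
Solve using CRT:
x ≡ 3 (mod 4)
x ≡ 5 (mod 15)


m₁ = 4, m₂ = 15, gcd = 1, so CRT applies. M = m₁·m₂ = 60
Let M₁ = M/m₁ = 15, M₂ = M/m₂ = 4
Find y₁ ≡ M₁⁻¹ (mod m₁): 15⁻¹ ≡ 3 (mod 4)
Find y₂ ≡ M₂⁻¹ (mod m₂): 4⁻¹ ≡ 4 (mod 15)
x = a₁·M₁·y₁ + a₂·M₂·y₂ = 3·15·3 + 5·4·4 = 215
Reduce mod 60: x ≡ 35
Check: 35 mod 4 = 3 ✓, 35 mod 15 = 5 ✓

x ≡ 35 (mod 60)


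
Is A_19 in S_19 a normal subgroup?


H = A_19 in S_19
A_19 has index 2 in S_19, and every subgroup of index 2 is normal

Yes, normal subgroup


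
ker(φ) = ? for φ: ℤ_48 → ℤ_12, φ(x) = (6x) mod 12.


Kernel = preimage of identity
ker(φ) = {x ∈ ℤ_48 : 6x ≡ 0 (mod 12)}. Since 12 | 48, φ is well-defined. The kernel is the cyclic subgroup ⟨2⟩ of ℤ_48 (order 24), i.e. {0, 2, 4, 6, 8, 10, 12, 14, 16, 18, 20, 22, 24, 26, 28, 30, 32, 34, 36, 38, 40, 42, 44, 46}

ker(φ) = {0, 2, 4, 6, 8, 10, 12, 14, 16, 18, 20, 22, 24, 26, 28, 30, 32, 34, 36, 38, 40, 42, 44, 46}


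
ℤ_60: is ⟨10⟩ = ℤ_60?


g generates ℤ_n iff gcd(g, n) = 1
gcd(10, 60) = 10
Since gcd = 10 ≠ 1, ⟨10⟩ has order 6 < 60, so 10 is not a generator.

No, 10 does not generate ℤ_60


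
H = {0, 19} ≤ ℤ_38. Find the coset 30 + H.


30 + H = {30 + h (mod 38) : h ∈ H}
30+0=30, 30+19=11
30 + H = {11, 30} = 11 + H

30 + H = {11, 30}


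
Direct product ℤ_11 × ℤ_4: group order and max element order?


|ℤ_11 × ℤ_4| = 11 × 4 = 44
Max element order = lcm(11,4) = 44
Cyclic? Yes (gcd=1)

|ℤ_11×ℤ_4| = 44, max element order = 44


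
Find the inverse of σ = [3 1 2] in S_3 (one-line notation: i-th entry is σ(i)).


To find σ⁻¹, swap domain and range:
σ(1) = 3 → σ⁻¹(3) = 1
σ(2) = 1 → σ⁻¹(1) = 2
σ(3) = 2 → σ⁻¹(2) = 3

σ⁻¹ = [2 3 1]


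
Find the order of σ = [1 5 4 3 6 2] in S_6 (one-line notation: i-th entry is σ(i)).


Cycle decomposition: (2 5 6) (3 4)
Cycle lengths: 3, 2
Order = lcm(3, 2) = 6

ord(σ) = 6


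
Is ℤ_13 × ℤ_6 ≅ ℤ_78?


Comparing ℤ_13 × ℤ_6 and ℤ_78:
gcd(13,6) = 1, so ℤ_13 × ℤ_6 ≅ ℤ_78 (CRT)

Yes, ℤ_13 × ℤ_6 ≅ ℤ_78


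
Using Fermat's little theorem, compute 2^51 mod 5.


Fermat's little theorem: if p is prime and gcd(a,p)=1, then a^(p-1) ≡ 1 (mod p)
p = 5 is prime, gcd(2,5) = 1
Reduce exponent: 51 mod 4 = 3
So 2^51 ≡ 2^3 (mod 5)
2^3 mod 5 = 3

2^51 ≡ 3 (mod 5)


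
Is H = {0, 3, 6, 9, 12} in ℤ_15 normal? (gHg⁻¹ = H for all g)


H = {0, 3, 6, 9, 12} in ℤ_15
ℤ_15 is abelian; every subgroup of an abelian group is normal

Yes, normal subgroup


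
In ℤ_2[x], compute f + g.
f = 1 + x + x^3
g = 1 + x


Add coefficients mod 2:
x^0: 1 + 1 = 0 (mod 2)
x^1: 1 + 1 = 0 (mod 2)
x^2: 0 + 0 = 0 (mod 2)
x^3: 1 + 0 = 1 (mod 2)
Result: x^3

f + g = x^3


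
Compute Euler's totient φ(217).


Factor n: 217 = 7 × 31
φ(n) = n · ∏(1 - 1/p) over distinct primes p | n
φ(217) = 217 · (1 - 1/7) · (1 - 1/31) = 180

φ(217) = 180


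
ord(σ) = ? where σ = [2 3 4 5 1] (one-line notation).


Cycle decomposition: (1 2 3 4 5)
Cycle lengths: 5
Order = lcm(5) = 5

ord(σ) = 5


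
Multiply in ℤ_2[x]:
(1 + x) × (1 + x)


Expand and collect like terms; reduce coefficients mod 2:
x^0: 1·1 = 1 ≡ 1 (mod 2)
x^1: 1·1 + 1·1 = 2 ≡ 0 (mod 2)
x^2: 1·1 = 1 ≡ 1 (mod 2)
Result: 1 + x^2

f · g = 1 + x^2


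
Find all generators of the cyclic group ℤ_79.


g generates ℤ_n iff gcd(g,n) = 1
Prime factors of 79: 79
Generators are g ∈ {1,...,78} not divisible by any of these primes.
Generators: {1, 2, 3, 4, 5, 6, 7, 8, 9, 10, 11, 12, 13, 14, 15, 16, 17, 18, 19, 20, 21, 22, 23, 24, 25, 26, 27, 28, 29, 30, 31, 32, 33, 34, 35, 36, 37, 38, 39, 40, 41, 42, 43, 44, 45, 46, 47, 48, 49, 50, 51, 52, 53, 54, 55, 56, 57, 58, 59, 60, 61, 62, 63, 64, 65, 66, 67, 68, 69, 70, 71, 72, 73, 74, 75, 76, 77, 78}
Number of generators = φ(79) = 78

Generators of ℤ_79 = {1, 2, 3, 4, 5, 6, 7, 8, 9, 10, 11, 12, 13, 14, 15, 16, 17, 18, 19, 20, 21, 22, 23, 24, 25, 26, 27, 28, 29, 30, 31, 32, 33, 34, 35, 36, 37, 38, 39, 40, 41, 42, 43, 44, 45, 46, 47, 48, 49, 50, 51, 52, 53, 54, 55, 56, 57, 58, 59, 60, 61, 62, 63, 64, 65, 66, 67, 68, 69, 70, 71, 72, 73, 74, 75, 76, 77, 78}


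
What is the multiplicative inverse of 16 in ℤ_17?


Use the extended Euclidean algorithm to write 1 = 16·s + 17·t; then s mod 17 is the inverse.
Euclidean algorithm:
  16 = 0·17 + 16
  17 = 1·16 + 1
  16 = 16·1 + 0
gcd(16,17) = 1
Back-substitution gives: 16·(-1) + 17·(1) = 1
So 16⁻¹ ≡ -1 ≡ 16 (mod 17)
Check: 16 × 16 = 256 ≡ 1 (mod 17) ✓

16⁻¹ ≡ 16 (mod 17)


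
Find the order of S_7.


|S_n| = n! (number of permutations of n symbols)
|S_7| = 7! = 5040

|S_7| = 5040


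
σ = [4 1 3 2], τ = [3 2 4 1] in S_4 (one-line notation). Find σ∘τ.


σ∘τ: apply τ first, then σ
1 →τ 3 →σ 3
2 →τ 2 →σ 1
3 →τ 4 →σ 2
4 →τ 1 →σ 4

σ∘τ = [3 1 2 4]


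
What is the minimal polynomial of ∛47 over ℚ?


∛47 satisfies x³ - 47 = 0, irreducible over ℚ (no rational root; 47 is not a perfect cube)

Minimal polynomial: x³ - 47


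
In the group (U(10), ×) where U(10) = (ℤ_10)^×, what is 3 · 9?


Operation: multiplication mod 10
3 · 9 = (a × b) mod 10 with a = 3, b = 9

3 · 9 = 7


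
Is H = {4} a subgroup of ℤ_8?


Subgroup test for H = {4} in (ℤ_8, +):
(1) 0 ∈ H? No
(2) Closure: for all a,b ∈ H, (a+b) mod 8 ∈ H? No  [counterexample: 4 + 4 = 0 ∉ H]
(3) Inverses: for all a ∈ H, -a mod 8 ∈ H? Yes

No, H is not a subgroup of ℤ_8


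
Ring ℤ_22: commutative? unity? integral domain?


ℤ_22 is a commutative ring with unity 1; 22 = 2×11 is composite, so 2·11 ≡ 0 gives zero divisors (not an integral domain)
Commutative: Yes
Integral domain: No
Has unity: Yes

ℤ_22: Commutative=Yes, Unity=Yes


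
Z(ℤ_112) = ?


Z(G) = {g ∈ G | gx = xg for all x ∈ G}
ℤ_112 is abelian, so Z(G) = G

Z(ℤ_112) = ℤ_112


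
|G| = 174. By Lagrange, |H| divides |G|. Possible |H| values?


Lagrange's theorem: |H| divides |G|
|G| = 174
Divisors of 174: 1, 2, 3, 6, 29, 58, 87, 174

Possible subgroup orders: {1, 2, 3, 6, 29, 58, 87, 174}


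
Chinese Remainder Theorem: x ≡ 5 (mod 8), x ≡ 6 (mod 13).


m₁ = 8, m₂ = 13, gcd = 1, so CRT applies. M = m₁·m₂ = 104
Let M₁ = M/m₁ = 13, M₂ = M/m₂ = 8
Find y₁ ≡ M₁⁻¹ (mod m₁): 13⁻¹ ≡ 5 (mod 8)
Find y₂ ≡ M₂⁻¹ (mod m₂): 8⁻¹ ≡ 5 (mod 13)
x = a₁·M₁·y₁ + a₂·M₂·y₂ = 5·13·5 + 6·8·5 = 565
Reduce mod 104: x ≡ 45
Check: 45 mod 8 = 5 ✓, 45 mod 13 = 6 ✓

x ≡ 45 (mod 104)


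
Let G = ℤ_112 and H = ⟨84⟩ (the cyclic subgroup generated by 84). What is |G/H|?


|⟨84⟩| = n / gcd(84, 112) = 112 / 28 = 4
H is normal (ℤ_112 is abelian).
|G/H| = |G| / |H| = 112 / 4 = 28

|G/H| = 28


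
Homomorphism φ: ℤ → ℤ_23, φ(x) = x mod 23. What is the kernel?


Kernel = preimage of identity
ker(φ) = {x ∈ ℤ : x ≡ 0 (mod 23)} = 23ℤ = {0, ±23, ±46, ...}

ker(φ) = 23ℤ


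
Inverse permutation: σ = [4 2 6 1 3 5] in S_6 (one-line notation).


To find σ⁻¹, swap domain and range:
σ(1) = 4 → σ⁻¹(4) = 1
σ(2) = 2 → σ⁻¹(2) = 2
σ(3) = 6 → σ⁻¹(6) = 3
σ(4) = 1 → σ⁻¹(1) = 4
σ(5) = 3 → σ⁻¹(3) = 5
σ(6) = 5 → σ⁻¹(5) = 6

σ⁻¹ = [4 2 5 1 6 3]


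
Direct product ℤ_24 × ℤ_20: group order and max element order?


|ℤ_24 × ℤ_20| = 24 × 20 = 480
Max element order = lcm(24,20) = 120
Cyclic? No (gcd=4)

|ℤ_24×ℤ_20| = 480, max element order = 120


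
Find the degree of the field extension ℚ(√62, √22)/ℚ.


[ℚ(√62,√22):ℚ] = [ℚ(√62,√22):ℚ(√62)]·[ℚ(√62):ℚ] = 2·2 = 4

[ℚ(√62, √22)/ℚ] = 4


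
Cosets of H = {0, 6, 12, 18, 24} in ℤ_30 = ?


H = {0, 6, 12, 18, 24}, |H| = 5
Number of cosets = |G|/|H| = 30/5 = 6
0 + H = {0, 6, 12, 18, 24}
1 + H = {1, 7, 13, 19, 25}
2 + H = {2, 8, 14, 20, 26}
3 + H = {3, 9, 15, 21, 27}
4 + H = {4, 10, 16, 22, 28}
5 + H = {5, 11, 17, 23, 29}

Cosets: 0+H={0,6,12,18,24}; 1+H={1,7,13,19,25}; 2+H={2,8,14,20,26}; 3+H={3,9,15,21,27}; 4+H={4,10,16,22,28}; 5+H={5,11,17,23,29}


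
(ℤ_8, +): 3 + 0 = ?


Operation: addition mod 8
3 + 0 = (a + b) mod 8 with a = 3, b = 0

3 + 0 = 3


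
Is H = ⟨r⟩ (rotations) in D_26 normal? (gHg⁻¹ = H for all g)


H = ⟨r⟩ (rotations) in D_26
The rotation subgroup ⟨r⟩ has index 2 in D_26, so it is normal

Yes, normal subgroup


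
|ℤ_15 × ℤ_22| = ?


|A × B| = |A| · |B|
|ℤ_15 × ℤ_22| = 15 × 22 = 330

|ℤ_15 × ℤ_22| = 330


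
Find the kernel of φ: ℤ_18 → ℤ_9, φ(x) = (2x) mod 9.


Kernel = preimage of identity
ker(φ) = {x ∈ ℤ_18 : 2x ≡ 0 (mod 9)}. Since 9 | 18, φ is well-defined. The kernel is the cyclic subgroup ⟨9⟩ of ℤ_18 (order 2), i.e. {0, 9}

ker(φ) = {0, 9}


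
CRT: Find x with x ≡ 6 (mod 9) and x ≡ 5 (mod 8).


m₁ = 9, m₂ = 8, gcd = 1, so CRT applies. M = m₁·m₂ = 72
Let M₁ = M/m₁ = 8, M₂ = M/m₂ = 9
Find y₁ ≡ M₁⁻¹ (mod m₁): 8⁻¹ ≡ 8 (mod 9)
Find y₂ ≡ M₂⁻¹ (mod m₂): 9⁻¹ ≡ 1 (mod 8)
x = a₁·M₁·y₁ + a₂·M₂·y₂ = 6·8·8 + 5·9·1 = 429
Reduce mod 72: x ≡ 69
Check: 69 mod 9 = 6 ✓, 69 mod 8 = 5 ✓

x ≡ 69 (mod 72)


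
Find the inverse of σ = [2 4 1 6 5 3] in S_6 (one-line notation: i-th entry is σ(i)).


To find σ⁻¹, swap domain and range:
σ(1) = 2 → σ⁻¹(2) = 1
σ(2) = 4 → σ⁻¹(4) = 2
σ(3) = 1 → σ⁻¹(1) = 3
σ(4) = 6 → σ⁻¹(6) = 4
σ(5) = 5 → σ⁻¹(5) = 5
σ(6) = 3 → σ⁻¹(3) = 6

σ⁻¹ = [3 1 6 2 5 4]


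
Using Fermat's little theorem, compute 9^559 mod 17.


Fermat's little theorem: if p is prime and gcd(a,p)=1, then a^(p-1) ≡ 1 (mod p)
p = 17 is prime, gcd(9,17) = 1
Reduce exponent: 559 mod 16 = 15
So 9^559 ≡ 9^15 (mod 17)
9^15 mod 17 = 2

9^559 ≡ 2 (mod 17)


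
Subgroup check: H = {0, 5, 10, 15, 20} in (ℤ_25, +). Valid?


Subgroup test for H = {0, 5, 10, 15, 20} in (ℤ_25, +):
(1) 0 ∈ H? Yes
(2) Closure: for all a,b ∈ H, (a+b) mod 25 ∈ H? Yes
(3) Inverses: for all a ∈ H, -a mod 25 ∈ H? Yes

Yes, H is a subgroup of ℤ_25


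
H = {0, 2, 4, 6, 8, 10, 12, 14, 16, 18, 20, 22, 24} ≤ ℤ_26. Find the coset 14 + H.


14 + H = {14 + h (mod 26) : h ∈ H}
14+0=14, 14+2=16, 14+4=18, 14+6=20, 14+8=22, 14+10=24, 14+12=0, 14+14=2, 14+16=4, 14+18=6, 14+20=8, 14+22=10, 14+24=12
14 + H = {0, 2, 4, 6, 8, 10, 12, 14, 16, 18, 20, 22, 24} = 0 + H

14 + H = {0, 2, 4, 6, 8, 10, 12, 14, 16, 18, 20, 22, 24}


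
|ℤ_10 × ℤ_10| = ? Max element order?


|ℤ_10 × ℤ_10| = 10 × 10 = 100
Max element order = lcm(10,10) = 10
Cyclic? No (gcd=10)

|ℤ_10×ℤ_10| = 100, max element order = 10


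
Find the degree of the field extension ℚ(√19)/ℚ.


√19 has minimal polynomial x² - 19 (irreducible over ℚ since 19 is squarefree)

[ℚ(√19)/ℚ] = 2


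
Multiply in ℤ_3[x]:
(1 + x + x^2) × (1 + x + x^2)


Expand and collect like terms; reduce coefficients mod 3:
x^0: 1·1 = 1 ≡ 1 (mod 3)
x^1: 1·1 + 1·1 = 2 ≡ 2 (mod 3)
x^2: 1·1 + 1·1 + 1·1 = 3 ≡ 0 (mod 3)
x^3: 1·1 + 1·1 = 2 ≡ 2 (mod 3)
x^4: 1·1 = 1 ≡ 1 (mod 3)
Result: 1 + 2x + 2x^3 + x^4

f · g = 1 + 2x + 2x^3 + x^4


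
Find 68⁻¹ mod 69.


Use the extended Euclidean algorithm to write 1 = 68·s + 69·t; then s mod 69 is the inverse.
Euclidean algorithm:
  68 = 0·69 + 68
  69 = 1·68 + 1
  68 = 68·1 + 0
gcd(68,69) = 1
Back-substitution gives: 68·(-1) + 69·(1) = 1
So 68⁻¹ ≡ -1 ≡ 68 (mod 69)
Check: 68 × 68 = 4624 ≡ 1 (mod 69) ✓

68⁻¹ ≡ 68 (mod 69)


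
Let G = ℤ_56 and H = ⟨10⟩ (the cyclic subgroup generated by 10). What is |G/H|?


|⟨10⟩| = n / gcd(10, 56) = 56 / 2 = 28
H is normal (ℤ_56 is abelian).
|G/H| = |G| / |H| = 56 / 28 = 2

|G/H| = 2


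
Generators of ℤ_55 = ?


g generates ℤ_n iff gcd(g,n) = 1
Prime factors of 55: 5, 11
Generators are g ∈ {1,...,54} not divisible by any of these primes.
Generators: {1, 2, 3, 4, 6, 7, 8, 9, 12, 13, 14, 16, 17, 18, 19, 21, 23, 24, 26, 27, 28, 29, 31, 32, 34, 36, 37, 38, 39, 41, 42, 43, 46, 47, 48, 49, 51, 52, 53, 54}
Number of generators = φ(55) = 40

Generators of ℤ_55 = {1, 2, 3, 4, 6, 7, 8, 9, 12, 13, 14, 16, 17, 18, 19, 21, 23, 24, 26, 27, 28, 29, 31, 32, 34, 36, 37, 38, 39, 41, 42, 43, 46, 47, 48, 49, 51, 52, 53, 54}


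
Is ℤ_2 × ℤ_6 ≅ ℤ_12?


Comparing ℤ_2 × ℤ_6 and ℤ_12:
gcd(2,6) = 2 ≠ 1. Max element order in ℤ_2×ℤ_6 is lcm(2,6) = 6 < 12, so it has no element of order 12

No, ℤ_2 × ℤ_6 ≇ ℤ_12


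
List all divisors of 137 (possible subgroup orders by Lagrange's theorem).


Lagrange's theorem: |H| divides |G|
|G| = 137
Divisors of 137: 1, 137

Possible subgroup orders: {1, 137}


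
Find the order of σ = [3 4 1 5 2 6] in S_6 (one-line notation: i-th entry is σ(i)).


Cycle decomposition: (1 3) (2 4 5)
Cycle lengths: 2, 3
Order = lcm(2, 3) = 6

ord(σ) = 6


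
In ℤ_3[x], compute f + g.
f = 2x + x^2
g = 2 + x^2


Add coefficients mod 3:
x^0: 0 + 2 = 2 (mod 3)
x^1: 2 + 0 = 2 (mod 3)
x^2: 1 + 1 = 2 (mod 3)
Result: 2 + 2x + 2x^2

f + g = 2 + 2x + 2x^2


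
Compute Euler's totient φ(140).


Factor n: 140 = 2^2 × 5 × 7
φ(n) = n · ∏(1 - 1/p) over distinct primes p | n
φ(140) = 140 · (1 - 1/2) · (1 - 1/5) · (1 - 1/7) = 48

φ(140) = 48


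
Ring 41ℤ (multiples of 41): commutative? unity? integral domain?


41ℤ is a commutative ring under +,× but has no multiplicative identity (1 ∉ 41ℤ); it has no zero divisors, but without unity it is not an integral domain
Commutative: Yes
Integral domain: No
Has unity: No

41ℤ (multiples of 41): Commutative=Yes, Unity=No


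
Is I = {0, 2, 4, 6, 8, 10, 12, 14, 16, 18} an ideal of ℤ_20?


Check ideal conditions for I = {0, 2, 4, 6, 8, 10, 12, 14, 16, 18} in ℤ_20:
(1) I is an additive subgroup? Yes
(2) For r ∈ ℤ_20 and a ∈ I: r·a ∈ I? Yes

Yes, I is an ideal of ℤ_20


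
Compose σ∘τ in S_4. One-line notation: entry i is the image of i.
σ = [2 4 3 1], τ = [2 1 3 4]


σ∘τ: apply τ first, then σ
1 →τ 2 →σ 4
2 →τ 1 →σ 2
3 →τ 3 →σ 3
4 →τ 4 →σ 1

σ∘τ = [4 2 3 1]


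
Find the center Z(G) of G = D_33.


Z(G) = {g ∈ G | gx = xg for all x ∈ G}
For odd n, Z(D_n) = {e}: no nontrivial rotation commutes with all reflections

Z(D_33) = {e}


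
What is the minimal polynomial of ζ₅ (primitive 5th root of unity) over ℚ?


ζ₅ is a root of Φ₅(x) = x⁴ + x³ + x² + x + 1, irreducible over ℚ

Minimal polynomial: x⁴ + x³ + x² + x + 1


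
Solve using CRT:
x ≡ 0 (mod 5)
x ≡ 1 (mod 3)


m₁ = 5, m₂ = 3, gcd = 1, so CRT applies. M = m₁·m₂ = 15
Let M₁ = M/m₁ = 3, M₂ = M/m₂ = 5
Find y₁ ≡ M₁⁻¹ (mod m₁): 3⁻¹ ≡ 2 (mod 5)
Find y₂ ≡ M₂⁻¹ (mod m₂): 5⁻¹ ≡ 2 (mod 3)
x = a₁·M₁·y₁ + a₂·M₂·y₂ = 0·3·2 + 1·5·2 = 10
Reduce mod 15: x ≡ 10
Check: 10 mod 5 = 0 ✓, 10 mod 3 = 1 ✓

x ≡ 10 (mod 15)


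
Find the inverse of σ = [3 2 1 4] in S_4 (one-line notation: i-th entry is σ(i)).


To find σ⁻¹, swap domain and range:
σ(1) = 3 → σ⁻¹(3) = 1
σ(2) = 2 → σ⁻¹(2) = 2
σ(3) = 1 → σ⁻¹(1) = 3
σ(4) = 4 → σ⁻¹(4) = 4

σ⁻¹ = [3 2 1 4]


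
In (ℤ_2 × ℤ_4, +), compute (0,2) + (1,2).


Operation: componentwise addition mod (2, 4)
(0,2) + (1,2) = ((a₁+b₁) mod 2, (a₂+b₂) mod 4) with a = (0,2), b = (1,2)

(0,2) + (1,2) = (1,0)


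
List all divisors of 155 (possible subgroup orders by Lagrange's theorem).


Lagrange's theorem: |H| divides |G|
|G| = 155
Divisors of 155: 1, 5, 31, 155

Possible subgroup orders: {1, 5, 31, 155}


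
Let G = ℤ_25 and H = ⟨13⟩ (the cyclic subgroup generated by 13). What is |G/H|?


|⟨13⟩| = n / gcd(13, 25) = 25 / 1 = 25
H is normal (ℤ_25 is abelian).
|G/H| = |G| / |H| = 25 / 25 = 1

|G/H| = 1


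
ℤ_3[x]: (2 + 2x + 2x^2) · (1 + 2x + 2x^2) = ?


Expand and collect like terms; reduce coefficients mod 3:
x^0: 2·1 = 2 ≡ 2 (mod 3)
x^1: 2·2 + 2·1 = 6 ≡ 0 (mod 3)
x^2: 2·2 + 2·2 + 2·1 = 10 ≡ 1 (mod 3)
x^3: 2·2 + 2·2 = 8 ≡ 2 (mod 3)
x^4: 2·2 = 4 ≡ 1 (mod 3)
Result: 2 + x^2 + 2x^3 + x^4

f · g = 2 + x^2 + 2x^3 + x^4


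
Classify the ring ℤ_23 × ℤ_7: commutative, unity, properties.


Direct product ring; commutative with unity (1,1); but (1,0)·(0,1) = (0,0) gives zero divisors, so not an integral domain
Commutative: Yes
Integral domain: No
Has unity: Yes

ℤ_23 × ℤ_7: Commutative=Yes, Unity=Yes


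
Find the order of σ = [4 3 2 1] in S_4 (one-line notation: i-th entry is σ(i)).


Cycle decomposition: (1 4) (2 3)
Cycle lengths: 2, 2
Order = lcm(2, 2) = 2

ord(σ) = 2


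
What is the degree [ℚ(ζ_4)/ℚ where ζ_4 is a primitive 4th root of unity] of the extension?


[ℚ(ζ_n):ℚ] = deg Φ_n(x) = φ(n). Here φ(4) = 2

[ℚ(ζ_4)/ℚ where ζ_4 is a primitive 4th root of unity] = 2


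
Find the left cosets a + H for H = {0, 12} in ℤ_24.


H = {0, 12}, |H| = 2
Number of cosets = |G|/|H| = 24/2 = 12
0 + H = {0, 12}
1 + H = {1, 13}
2 + H = {2, 14}
3 + H = {3, 15}
4 + H = {4, 16}
5 + H = {5, 17}
6 + H = {6, 18}
7 + H = {7, 19}
8 + H = {8, 20}
9 + H = {9, 21}
10 + H = {10, 22}
11 + H = {11, 23}

Cosets: 0+H={0,12}; 1+H={1,13}; 2+H={2,14}; 3+H={3,15}; 4+H={4,16}; 5+H={5,17}; 6+H={6,18}; 7+H={7,19}; 8+H={8,20}; 9+H={9,21}; 10+H={10,22}; 11+H={11,23}


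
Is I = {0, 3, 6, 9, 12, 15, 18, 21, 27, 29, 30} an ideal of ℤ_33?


Check ideal conditions for I = {0, 3, 6, 9, 12, 15, 18, 21, 27, 29, 30} in ℤ_33:
(1) I is an additive subgroup? No
(2) For r ∈ ℤ_33 and a ∈ I: r·a ∈ I? No  [counterexample: r=2, a=12, r·a mod 33 = 24 ∉ I]

No, I is not an ideal of ℤ_33


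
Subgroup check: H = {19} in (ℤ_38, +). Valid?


Subgroup test for H = {19} in (ℤ_38, +):
(1) 0 ∈ H? No
(2) Closure: for all a,b ∈ H, (a+b) mod 38 ∈ H? No  [counterexample: 19 + 19 = 0 ∉ H]
(3) Inverses: for all a ∈ H, -a mod 38 ∈ H? Yes

No, H is not a subgroup of ℤ_38


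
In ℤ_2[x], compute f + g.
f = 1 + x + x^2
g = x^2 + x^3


Add coefficients mod 2:
x^0: 1 + 0 = 1 (mod 2)
x^1: 1 + 0 = 1 (mod 2)
x^2: 1 + 1 = 0 (mod 2)
x^3: 0 + 1 = 1 (mod 2)
Result: 1 + x + x^3

f + g = 1 + x + x^3


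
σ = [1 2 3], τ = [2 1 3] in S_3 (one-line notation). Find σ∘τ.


σ∘τ: apply τ first, then σ
1 →τ 2 →σ 2
2 →τ 1 →σ 1
3 →τ 3 →σ 3

σ∘τ = [2 1 3]


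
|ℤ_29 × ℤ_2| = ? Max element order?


|ℤ_29 × ℤ_2| = 29 × 2 = 58
Max element order = lcm(29,2) = 58
Cyclic? Yes (gcd=1)

|ℤ_29×ℤ_2| = 58, max element order = 58


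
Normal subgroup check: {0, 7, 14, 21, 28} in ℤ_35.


H = {0, 7, 14, 21, 28} in ℤ_35
ℤ_35 is abelian; every subgroup of an abelian group is normal

Yes, normal subgroup


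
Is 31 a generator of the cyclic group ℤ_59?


g generates ℤ_n iff gcd(g, n) = 1
gcd(31, 59) = 1
Since gcd = 1, 31 is a generator.

Yes, 31 generates ℤ_59


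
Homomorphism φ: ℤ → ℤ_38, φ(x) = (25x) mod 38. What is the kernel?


Kernel = preimage of identity
ker(φ) = {x ∈ ℤ : 25x ≡ 0 (mod 38)}. gcd(25,38) = 1, so 25x ≡ 0 (mod 38) ⟺ x ≡ 0 (mod 38/1 = 38). Hence ker(φ) = 38ℤ

ker(φ) = 38ℤ


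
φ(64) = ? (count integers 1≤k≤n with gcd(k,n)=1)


Factor n: 64 = 2^6
φ(n) = n · ∏(1 - 1/p) over distinct primes p | n
φ(64) = 64 · (1 - 1/2) = 32

φ(64) = 32


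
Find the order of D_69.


|D_n| = 2n (n rotations and n reflections)
|D_69| = 2×69 = 138

|D_69| = 138


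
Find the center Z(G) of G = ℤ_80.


Z(G) = {g ∈ G | gx = xg for all x ∈ G}
ℤ_80 is abelian, so Z(G) = G

Z(ℤ_80) = ℤ_80


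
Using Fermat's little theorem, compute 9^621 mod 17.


Fermat's little theorem: if p is prime and gcd(a,p)=1, then a^(p-1) ≡ 1 (mod p)
p = 17 is prime, gcd(9,17) = 1
Reduce exponent: 621 mod 16 = 13
So 9^621 ≡ 9^13 (mod 17)
9^13 mod 17 = 8

9^621 ≡ 8 (mod 17)


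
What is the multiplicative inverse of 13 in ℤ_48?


Use the extended Euclidean algorithm to write 1 = 13·s + 48·t; then s mod 48 is the inverse.
Euclidean algorithm:
  13 = 0·48 + 13
  48 = 3·13 + 9
  13 = 1·9 + 4
  9 = 2·4 + 1
  4 = 4·1 + 0
gcd(13,48) = 1
Back-substitution gives: 13·(-11) + 48·(3) = 1
So 13⁻¹ ≡ -11 ≡ 37 (mod 48)
Check: 13 × 37 = 481 ≡ 1 (mod 48) ✓

13⁻¹ ≡ 37 (mod 48)


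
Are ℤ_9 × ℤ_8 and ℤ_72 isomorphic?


Comparing ℤ_9 × ℤ_8 and ℤ_72:
gcd(9,8) = 1, so ℤ_9 × ℤ_8 ≅ ℤ_72 (CRT)

Yes, ℤ_9 × ℤ_8 ≅ ℤ_72


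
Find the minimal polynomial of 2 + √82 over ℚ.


Let α = 2 + √82. Then α - 2 = √82, so (α - 2)² = 82, giving α² - 4α - 78 = 0. Degree 2 and α ∉ ℚ, so this is the minimal polynomial.

Minimal polynomial: x² - 4x - 78


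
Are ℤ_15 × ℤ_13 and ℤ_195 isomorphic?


Comparing ℤ_15 × ℤ_13 and ℤ_195:
gcd(15,13) = 1, so ℤ_15 × ℤ_13 ≅ ℤ_195 (CRT)

Yes, ℤ_15 × ℤ_13 ≅ ℤ_195


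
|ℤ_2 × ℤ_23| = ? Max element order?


|ℤ_2 × ℤ_23| = 2 × 23 = 46
Max element order = lcm(2,23) = 46
Cyclic? Yes (gcd=1)

|ℤ_2×ℤ_23| = 46, max element order = 46


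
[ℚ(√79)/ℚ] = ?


√79 has minimal polynomial x² - 79 (irreducible over ℚ since 79 is squarefree)

[ℚ(√79)/ℚ] = 2


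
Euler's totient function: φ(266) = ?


Factor n: 266 = 2 × 7 × 19
φ(n) = n · ∏(1 - 1/p) over distinct primes p | n
φ(266) = 266 · (1 - 1/2) · (1 - 1/7) · (1 - 1/19) = 108

φ(266) = 108


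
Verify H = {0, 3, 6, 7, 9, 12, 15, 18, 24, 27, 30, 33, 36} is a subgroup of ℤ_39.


Subgroup test for H = {0, 3, 6, 7, 9, 12, 15, 18, 24, 27, 30, 33, 36} in (ℤ_39, +):
(1) 0 ∈ H? Yes
(2) Closure: for all a,b ∈ H, (a+b) mod 39 ∈ H? No  [counterexample: 3 + 7 = 10 ∉ H]
(3) Inverses: for all a ∈ H, -a mod 39 ∈ H? No

No, H is not a subgroup of ℤ_39


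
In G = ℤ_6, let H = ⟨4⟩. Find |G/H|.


|⟨4⟩| = n / gcd(4, 6) = 6 / 2 = 3
H is normal (ℤ_6 is abelian).
|G/H| = |G| / |H| = 6 / 3 = 2

|G/H| = 2


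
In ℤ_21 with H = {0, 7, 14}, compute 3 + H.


3 + H = {3 + h (mod 21) : h ∈ H}
3+0=3, 3+7=10, 3+14=17

3 + H = {3, 10, 17}


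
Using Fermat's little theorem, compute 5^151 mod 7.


Fermat's little theorem: if p is prime and gcd(a,p)=1, then a^(p-1) ≡ 1 (mod p)
p = 7 is prime, gcd(5,7) = 1
Reduce exponent: 151 mod 6 = 1
So 5^151 ≡ 5^1 (mod 7)
5^1 mod 7 = 5

5^151 ≡ 5 (mod 7)


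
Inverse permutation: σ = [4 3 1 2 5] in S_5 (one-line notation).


To find σ⁻¹, swap domain and range:
σ(1) = 4 → σ⁻¹(4) = 1
σ(2) = 3 → σ⁻¹(3) = 2
σ(3) = 1 → σ⁻¹(1) = 3
σ(4) = 2 → σ⁻¹(2) = 4
σ(5) = 5 → σ⁻¹(5) = 5

σ⁻¹ = [3 4 2 1 5]


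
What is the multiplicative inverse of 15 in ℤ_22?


Use the extended Euclidean algorithm to write 1 = 15·s + 22·t; then s mod 22 is the inverse.
Euclidean algorithm:
  15 = 0·22 + 15
  22 = 1·15 + 7
  15 = 2·7 + 1
  7 = 7·1 + 0
gcd(15,22) = 1
Back-substitution gives: 15·(3) + 22·(-2) = 1
So 15⁻¹ ≡ 3 ≡ 3 (mod 22)
Check: 15 × 3 = 45 ≡ 1 (mod 22) ✓

15⁻¹ ≡ 3 (mod 22)


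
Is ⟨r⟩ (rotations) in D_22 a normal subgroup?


H = ⟨r⟩ (rotations) in D_22
The rotation subgroup ⟨r⟩ has index 2 in D_22, so it is normal

Yes, normal subgroup


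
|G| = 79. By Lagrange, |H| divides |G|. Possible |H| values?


Lagrange's theorem: |H| divides |G|
|G| = 79
Divisors of 79: 1, 79

Possible subgroup orders: {1, 79}
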